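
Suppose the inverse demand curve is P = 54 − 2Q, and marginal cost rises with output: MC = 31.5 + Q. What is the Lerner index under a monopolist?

Monopoly sets MR = MC: 54 − 4Q = 31.5 + Q ⇒ Q = 4.5, P = 54 − 2·4.5 = 45.
Lerner index = (P − MC)/P = (45 − 36)/45 = 0.2.

Lerner index = 0.2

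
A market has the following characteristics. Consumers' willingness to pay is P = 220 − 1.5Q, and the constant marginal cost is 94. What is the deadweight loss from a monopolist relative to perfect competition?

DWL = 1323

Competitive firms price at marginal cost: P = 94, giving Q = 84.
The monopolist equates marginal revenue to marginal cost: 220 − 3Q = 94, so Q = 42. From demand, P = 157.
DWL is the triangle between Q = 42 and Q = 84: ½·(84 − 42)·(157 − 94) = 1323.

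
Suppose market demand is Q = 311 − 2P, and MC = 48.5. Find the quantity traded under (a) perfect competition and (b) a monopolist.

Competition: Q = 214; Monopoly: Q = 107

Inverting demand: P = 155.5 − 0.5Q.
Under competition P = MC = 48.5, so Q = (155.5 − 48.5)/0.5 = 214.
Monopoly sets MR = MC: 155.5 − Q = 48.5 ⇒ Q = 107, P = 155.5 − 0.5·107 = 102.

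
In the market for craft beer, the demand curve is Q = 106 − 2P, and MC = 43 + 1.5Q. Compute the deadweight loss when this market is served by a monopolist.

DWL = 1

Inverting demand: P = 53 − 0.5Q.
Under competition P = MC: 53 − 0.5Q = 43 + 1.5Q ⇒ Q = 5, P = 50.5.
A monopolist chooses Q where MR = MC. MR = 53 − Q; setting this equal to 43 + 1.5Q gives Q = 4 and P = 51.
CS = ½·(53 − 50.5)·5 = 6.25; PS = (50.5·5 − 43·5 − ½·1.5·5²) = 18.75; TS = 25.
CS = ½·(53 − 51)·4 = 4; PS = (51·4 − 43·4 − ½·1.5·4²) = 20; TS = 24.
DWL = 25 − 24 = 1.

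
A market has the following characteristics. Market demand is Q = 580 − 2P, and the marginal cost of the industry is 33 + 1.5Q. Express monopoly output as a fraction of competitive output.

Q_m/Q_c = 0.8

Inverting demand: P = 290 − 0.5Q.
Monopoly sets MR = MC: 290 − Q = 33 + 1.5Q ⇒ Q = 102.8, P = 290 − 0.5·102.8 = 238.6.
Competitive equilibrium sets price equal to marginal cost: 290 − 0.5Q = 33 + 1.5Q, so Q = 128.5 and P = 225.75.
Ratio Q_m/Q_c = 102.8/128.5 = 0.8.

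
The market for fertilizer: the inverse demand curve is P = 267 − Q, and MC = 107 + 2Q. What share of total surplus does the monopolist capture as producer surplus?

PS/TS = 0.8

The monopolist equates marginal revenue to marginal cost: 267 − 2Q = 107 + 2Q, so Q = 40. From demand, P = 227.
CS = ½·(267 − 227)·40 = 800.
PS = P·Q − VC(Q) = 227·40 − (107·40 + ½·2·40²) = 3200.
Share captured = PS/TS = 3200/4000 = 0.8.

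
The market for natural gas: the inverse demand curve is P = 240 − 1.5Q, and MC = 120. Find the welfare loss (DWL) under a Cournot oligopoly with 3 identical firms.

DWL = 300

Under competition P = MC = 120, so Q = (240 − 120)/1.5 = 80.
Cournot with 3 identical firms: the symmetric best-response condition is 240 − 6q = 120. Each firm produces q = 20, total output Q = 60, price P = 150.
DWL is the triangle between Q = 60 and Q = 80: ½·(80 − 60)·(150 − 120) = 300.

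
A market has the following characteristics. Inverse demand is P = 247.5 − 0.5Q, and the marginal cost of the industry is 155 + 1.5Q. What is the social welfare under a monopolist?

TS = 2053.5

Monopoly sets MR = MC: 247.5 − Q = 155 + 1.5Q ⇒ Q = 37, P = 247.5 − 0.5·37 = 229.
CS = ½·(247.5 − 229)·37 = 342.25; PS = (229·37 − 155·37 − ½·1.5·37²) = 1711.25; TS = 2053.5.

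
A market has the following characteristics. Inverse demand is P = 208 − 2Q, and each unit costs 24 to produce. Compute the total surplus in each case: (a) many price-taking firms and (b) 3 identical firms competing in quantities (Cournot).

Under competition P = MC = 24, so Q = (208 − 24)/2 = 92.
CS = ½·(208 − 24)·92 = 8464; PS = (24 − 24)·92 = 0; TS = 8464.
Cournot with 3 identical firms: the symmetric best-response condition is 208 − 8q = 24. Each firm produces q = 23, total output Q = 69, price P = 70.
CS = ½·(208 − 70)·69 = 4761; PS = (70 − 24)·69 = 3174; TS = 7935.

Competition: TS = 8464; Cournot: TS = 7935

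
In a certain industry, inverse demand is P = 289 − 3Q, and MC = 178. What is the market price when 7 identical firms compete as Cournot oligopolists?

P = 191.875

With 7 symmetric Cournot firms, each firm's FOC gives 289 − 24q = 178, so q = 4.625, Q = 7·4.625 = 32.375, and P = 191.875.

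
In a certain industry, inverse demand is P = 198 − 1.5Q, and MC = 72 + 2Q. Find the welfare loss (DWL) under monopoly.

DWL = 204.12

Under competition P = MC: 198 − 1.5Q = 72 + 2Q ⇒ Q = 36, P = 144.
The monopolist equates marginal revenue to marginal cost: 198 − 3Q = 72 + 2Q, so Q = 25.2. From demand, P = 160.2.
CS = ½·(198 − 144)·36 = 972; PS = (144·36 − 72·36 − ½·2·36²) = 1296; TS = 2268.
CS = ½·(198 − 160.2)·25.2 = 476.28; PS = (160.2·25.2 − 72·25.2 − ½·2·25.2²) = 1587.6; TS = 2063.88.
DWL = 2268 − 2063.88 = 204.12.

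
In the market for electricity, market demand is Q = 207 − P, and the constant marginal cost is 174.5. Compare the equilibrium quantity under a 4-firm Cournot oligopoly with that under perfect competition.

Inverting demand: P = 207 − Q.
With 4 symmetric Cournot firms, each firm's FOC gives 207 − 5q = 174.5, so q = 6.5, Q = 4·6.5 = 26, and P = 181.
Perfect competition: P = MC = 174.5, so 207 − Q = 174.5 and Q = 32.5.

Cournot: Q = 26; Competition: Q = 32.5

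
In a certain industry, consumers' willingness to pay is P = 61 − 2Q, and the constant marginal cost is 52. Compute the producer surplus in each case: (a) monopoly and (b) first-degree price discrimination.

Monopoly sets MR = MC: 61 − 4Q = 52 ⇒ Q = 2.25, P = 61 − 2·2.25 = 56.5.
PS = (56.5 − 52)·2.25 = 10.125.
Under first-degree price discrimination the firm charges each unit its demand price and produces up to where P = MC, i.e. Q = 4.5. Consumer surplus is zero; producer surplus equals total surplus.
PS = ½·(61 − 52)·4.5 = 20.25.

Monopoly: PS = 10.125; Perfect PD: PS = 20.25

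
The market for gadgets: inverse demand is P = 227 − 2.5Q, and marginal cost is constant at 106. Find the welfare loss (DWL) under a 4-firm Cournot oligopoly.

Perfect competition: P = MC = 106, so 227 − 2.5Q = 106 and Q = 48.4.
In a 4-firm Cournot equilibrium, symmetry and the first-order condition give q = (227 − 106)/(12.5) = 9.68. So Q = 38.72 and P = 130.2.
DWL is the triangle between Q = 38.72 and Q = 48.4: ½·(48.4 − 38.72)·(130.2 − 106) = 117.128.

DWL = 117.128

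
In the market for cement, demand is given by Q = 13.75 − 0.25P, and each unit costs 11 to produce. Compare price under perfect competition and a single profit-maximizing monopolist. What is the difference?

Price rises by 22

Inverting demand: P = 55 − 4Q.
Perfect competition: P = MC = 11, so 55 − 4Q = 11 and Q = 11.
The monopolist equates marginal revenue to marginal cost: 55 − 8Q = 11, so Q = 5.5. From demand, P = 33.
Change in price: 33 − 11 = 22.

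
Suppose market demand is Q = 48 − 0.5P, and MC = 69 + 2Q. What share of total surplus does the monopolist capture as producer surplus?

PS/TS = 0.75

Inverting demand: P = 96 − 2Q.
Monopoly sets MR = MC: 96 − 4Q = 69 + 2Q ⇒ Q = 4.5, P = 96 − 2·4.5 = 87.
CS = ½·(96 − 87)·4.5 = 20.25.
PS = P·Q − VC(Q) = 87·4.5 − (69·4.5 + ½·2·4.5²) = 60.75.
Share captured = PS/TS = 60.75/81 = 0.75.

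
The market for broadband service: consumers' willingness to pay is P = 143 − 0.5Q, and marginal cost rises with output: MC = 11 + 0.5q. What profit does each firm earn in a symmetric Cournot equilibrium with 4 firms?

In a 4-firm Cournot equilibrium, symmetry and the first-order condition give q = (143 − 11)/(3) = 44. So Q = 176 and P = 55.
Each firm's profit = 55·44 − (11·44 + ½·0.5·44²) = 1452.

π_i = 1452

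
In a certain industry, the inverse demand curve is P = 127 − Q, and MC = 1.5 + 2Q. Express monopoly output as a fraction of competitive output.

Q_m/Q_c = 0.75

The monopolist equates marginal revenue to marginal cost: 127 − 2Q = 1.5 + 2Q, so Q = 31.375. From demand, P = 95.625.
Competitive equilibrium sets price equal to marginal cost: 127 − Q = 1.5 + 2Q, so Q = 251/6 and P = 511/6.
Ratio Q_m/Q_c = 31.375/(251/6) = 0.75.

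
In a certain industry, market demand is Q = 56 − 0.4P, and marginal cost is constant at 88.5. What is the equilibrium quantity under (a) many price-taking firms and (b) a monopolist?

Inverting demand: P = 140 − 2.5Q.
Under competition P = MC = 88.5, so Q = (140 − 88.5)/2.5 = 20.6.
A monopolist chooses Q where MR = MC. MR = 140 − 5Q; setting this equal to 88.5 gives Q = 10.3 and P = 114.25.

Competition: Q = 20.6; Monopoly: Q = 10.3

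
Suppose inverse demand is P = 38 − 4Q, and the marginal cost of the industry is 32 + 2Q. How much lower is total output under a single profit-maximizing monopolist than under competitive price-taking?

Q falls by 0.4

Competitive equilibrium sets price equal to marginal cost: 38 − 4Q = 32 + 2Q, so Q = 1 and P = 34.
A monopolist chooses Q where MR = MC. MR = 38 − 8Q; setting this equal to 32 + 2Q gives Q = 0.6 and P = 35.6.
Change in total output: 0.6 − 1 = −0.4.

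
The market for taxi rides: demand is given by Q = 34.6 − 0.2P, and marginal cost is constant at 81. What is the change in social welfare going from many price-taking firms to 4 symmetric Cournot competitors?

TS falls by 33.856

Inverting demand: P = 173 − 5Q.
Competitive firms price at marginal cost: P = 81, giving Q = 18.4.
CS = ½·(173 − 81)·18.4 = 846.4; PS = (81 − 81)·18.4 = 0; TS = 846.4.
Cournot with 4 identical firms: the symmetric best-response condition is 173 − 25q = 81. Each firm produces q = 3.68, total output Q = 14.72, price P = 99.4.
CS = ½·(173 − 99.4)·14.72 = 541.696; PS = (99.4 − 81)·14.72 = 270.848; TS = 812.544.
Change in social welfare: 812.544 − 846.4 = −33.856.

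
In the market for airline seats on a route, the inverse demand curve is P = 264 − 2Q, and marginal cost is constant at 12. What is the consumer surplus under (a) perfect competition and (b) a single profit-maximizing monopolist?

Under competition P = MC = 12, so Q = (264 − 12)/2 = 126.
CS = ½·(264 − 12)·126 = 15876.
The monopolist equates marginal revenue to marginal cost: 264 − 4Q = 12, so Q = 63. From demand, P = 138.
CS = ½·(264 − 138)·63 = 3969.

Competition: CS = 15876; Monopoly: CS = 3969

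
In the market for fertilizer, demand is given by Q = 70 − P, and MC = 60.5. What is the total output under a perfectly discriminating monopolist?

Q = 9.5

Inverting demand: P = 70 − Q.
With perfect price discrimination, output is the efficient level Q = 9.5 (where demand meets MC), but every buyer pays their willingness to pay: CS = 0 and PS = total surplus.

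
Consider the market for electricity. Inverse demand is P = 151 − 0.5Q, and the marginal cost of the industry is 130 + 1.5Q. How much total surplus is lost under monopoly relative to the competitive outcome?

Competitive equilibrium sets price equal to marginal cost: 151 − 0.5Q = 130 + 1.5Q, so Q = 10.5 and P = 145.75.
The monopolist equates marginal revenue to marginal cost: 151 − Q = 130 + 1.5Q, so Q = 8.4. From demand, P = 146.8.
CS = ½·(151 − 145.75)·10.5 = 441/16; PS = (145.75·10.5 − 130·10.5 − ½·1.5·10.5²) = 1323/16; TS = 110.25.
CS = ½·(151 − 146.8)·8.4 = 17.64; PS = (146.8·8.4 − 130·8.4 − ½·1.5·8.4²) = 88.2; TS = 105.84.
DWL = 110.25 − 105.84 = 4.41.

DWL = 4.41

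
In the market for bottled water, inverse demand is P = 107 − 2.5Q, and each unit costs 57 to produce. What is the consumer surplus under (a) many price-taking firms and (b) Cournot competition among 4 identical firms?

Competition: CS = 500; Cournot: CS = 320

Under competition P = MC = 57, so Q = (107 − 57)/2.5 = 20.
CS = ½·(107 − 57)·20 = 500.
In a 4-firm Cournot equilibrium, symmetry and the first-order condition give q = (107 − 57)/(12.5) = 4. So Q = 16 and P = 67.
CS = ½·(107 − 67)·16 = 320.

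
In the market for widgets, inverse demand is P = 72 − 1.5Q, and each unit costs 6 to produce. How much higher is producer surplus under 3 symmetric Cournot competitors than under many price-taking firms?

Under competition P = MC = 6, so Q = (72 − 6)/1.5 = 44.
PS = (6 − 6)·44 = 0.
With 3 symmetric Cournot firms, each firm's FOC gives 72 − 6q = 6, so q = 11, Q = 3·11 = 33, and P = 22.5.
PS = (22.5 − 6)·33 = 544.5.
Change in producer surplus: 544.5 − 0 = 544.5.

PS rises by 544.5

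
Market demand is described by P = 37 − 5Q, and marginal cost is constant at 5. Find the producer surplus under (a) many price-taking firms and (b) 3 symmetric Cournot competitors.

Competitive firms price at marginal cost: P = 5, giving Q = 6.4.
PS = (5 − 5)·6.4 = 0.
With 3 symmetric Cournot firms, each firm's FOC gives 37 − 20q = 5, so q = 1.6, Q = 3·1.6 = 4.8, and P = 13.
PS = (13 − 5)·4.8 = 38.4.

Competition: PS = 0; Cournot: PS = 38.4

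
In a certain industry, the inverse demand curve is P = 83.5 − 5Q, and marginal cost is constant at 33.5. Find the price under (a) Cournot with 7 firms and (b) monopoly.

Cournot: P = 39.75; Monopoly: P = 58.5

In a 7-firm Cournot equilibrium, symmetry and the first-order condition give q = (83.5 − 33.5)/(40) = 1.25. So Q = 8.75 and P = 39.75.
A monopolist chooses Q where MR = MC. MR = 83.5 − 10Q; setting this equal to 33.5 gives Q = 5 and P = 58.5.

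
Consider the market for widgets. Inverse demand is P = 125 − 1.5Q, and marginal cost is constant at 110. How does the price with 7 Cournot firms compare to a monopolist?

Cournot: P = 111.875; Monopoly: P = 117.5

With 7 symmetric Cournot firms, each firm's FOC gives 125 − 12q = 110, so q = 1.25, Q = 7·1.25 = 8.75, and P = 111.875.
A monopolist chooses Q where MR = MC. MR = 125 − 3Q; setting this equal to 110 gives Q = 5 and P = 117.5.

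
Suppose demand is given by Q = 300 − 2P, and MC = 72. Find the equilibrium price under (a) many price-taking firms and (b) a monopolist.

Inverting demand: P = 150 − 0.5Q.
Perfect competition: P = MC = 72, so 150 − 0.5Q = 72 and Q = 156.
A monopolist chooses Q where MR = MC. MR = 150 − Q; setting this equal to 72 gives Q = 78 and P = 111.

Competition: P = 72; Monopoly: P = 111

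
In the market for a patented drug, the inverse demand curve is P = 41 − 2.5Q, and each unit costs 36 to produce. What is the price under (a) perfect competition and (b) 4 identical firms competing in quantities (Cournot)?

Competition: P = 36; Cournot: P = 37

Perfect competition: P = MC = 36, so 41 − 2.5Q = 36 and Q = 2.
Cournot with 4 identical firms: the symmetric best-response condition is 41 − 12.5q = 36. Each firm produces q = 0.4, total output Q = 1.6, price P = 37.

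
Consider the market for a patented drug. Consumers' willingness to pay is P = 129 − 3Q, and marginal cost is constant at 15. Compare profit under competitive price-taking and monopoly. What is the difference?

Profit rises by 1083

Under competition P = MC = 15, so Q = (129 − 15)/3 = 38.
Profit = (15 − 15)·38 = 0.
The monopolist equates marginal revenue to marginal cost: 129 − 6Q = 15, so Q = 19. From demand, P = 72.
Profit = (72 − 15)·19 = 1083.
Change in profit: 1083 − 0 = 1083.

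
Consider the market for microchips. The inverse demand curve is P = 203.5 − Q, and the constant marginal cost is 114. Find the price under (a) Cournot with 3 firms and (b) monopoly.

Cournot with 3 identical firms: the symmetric best-response condition is 203.5 − 4q = 114. Each firm produces q = 22.375, total output Q = 67.125, price P = 136.375.
Monopoly sets MR = MC: 203.5 − 2Q = 114 ⇒ Q = 44.75, P = 203.5 − 44.75 = 158.75.

Cournot: P = 136.375; Monopoly: P = 158.75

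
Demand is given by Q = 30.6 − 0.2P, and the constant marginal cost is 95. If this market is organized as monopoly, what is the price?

Inverting demand: P = 153 − 5Q.
A monopolist chooses Q where MR = MC. MR = 153 − 10Q; setting this equal to 95 gives Q = 5.8 and P = 124.

P = 124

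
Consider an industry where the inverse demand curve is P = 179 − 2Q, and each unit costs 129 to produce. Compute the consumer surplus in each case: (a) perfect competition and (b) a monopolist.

Competition: CS = 625; Monopoly: CS = 156.25

Perfect competition: P = MC = 129, so 179 − 2Q = 129 and Q = 25.
CS = ½·(179 − 129)·25 = 625.
Monopoly sets MR = MC: 179 − 4Q = 129 ⇒ Q = 12.5, P = 179 − 2·12.5 = 154.
CS = ½·(179 − 154)·12.5 = 156.25.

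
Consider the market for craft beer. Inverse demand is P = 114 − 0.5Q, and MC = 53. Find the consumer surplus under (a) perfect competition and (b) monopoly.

Competition: CS = 3721; Monopoly: CS = 930.25

Competitive firms price at marginal cost: P = 53, giving Q = 122.
CS = ½·(114 − 53)·122 = 3721.
Monopoly sets MR = MC: 114 − Q = 53 ⇒ Q = 61, P = 114 − 0.5·61 = 83.5.
CS = ½·(114 − 83.5)·61 = 930.25.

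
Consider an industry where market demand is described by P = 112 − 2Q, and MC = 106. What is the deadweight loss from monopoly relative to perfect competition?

DWL = 2.25

Under competition P = MC = 106, so Q = (112 − 106)/2 = 3.
The monopolist equates marginal revenue to marginal cost: 112 − 4Q = 106, so Q = 1.5. From demand, P = 109.
DWL is the triangle between Q = 1.5 and Q = 3: ½·(3 − 1.5)·(109 − 106) = 2.25.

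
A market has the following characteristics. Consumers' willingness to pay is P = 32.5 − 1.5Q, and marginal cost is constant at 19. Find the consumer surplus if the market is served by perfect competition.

Perfect competition: P = MC = 19, so 32.5 − 1.5Q = 19 and Q = 9.
CS = ½·(32.5 − 19)·9 = 60.75.

CS = 60.75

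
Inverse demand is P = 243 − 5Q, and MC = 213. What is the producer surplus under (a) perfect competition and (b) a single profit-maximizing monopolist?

Competition: PS = 0; Monopoly: PS = 45

Perfect competition: P = MC = 213, so 243 − 5Q = 213 and Q = 6.
PS = (213 − 213)·6 = 0.
The monopolist equates marginal revenue to marginal cost: 243 − 10Q = 213, so Q = 3. From demand, P = 228.
PS = (228 − 213)·3 = 45.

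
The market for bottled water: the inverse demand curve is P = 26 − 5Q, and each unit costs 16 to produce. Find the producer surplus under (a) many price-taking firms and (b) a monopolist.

Competition: PS = 0; Monopoly: PS = 5

Perfect competition: P = MC = 16, so 26 − 5Q = 16 and Q = 2.
PS = (16 − 16)·2 = 0.
The monopolist equates marginal revenue to marginal cost: 26 − 10Q = 16, so Q = 1. From demand, P = 21.
PS = (21 − 16)·1 = 5.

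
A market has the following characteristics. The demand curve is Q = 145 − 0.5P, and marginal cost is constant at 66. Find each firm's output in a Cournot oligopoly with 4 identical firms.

Inverting demand: P = 290 − 2Q.
In a 4-firm Cournot equilibrium, symmetry and the first-order condition give q = (290 − 66)/(10) = 22.4. So Q = 89.6 and P = 110.8.

q_i = 22.4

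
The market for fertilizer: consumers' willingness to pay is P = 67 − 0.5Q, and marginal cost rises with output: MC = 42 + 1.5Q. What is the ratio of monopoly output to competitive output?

A monopolist chooses Q where MR = MC. MR = 67 − Q; setting this equal to 42 + 1.5Q gives Q = 10 and P = 62.
Under competition P = MC: 67 − 0.5Q = 42 + 1.5Q ⇒ Q = 12.5, P = 60.75.
Ratio Q_m/Q_c = 10/12.5 = 0.8.

Q_m/Q_c = 0.8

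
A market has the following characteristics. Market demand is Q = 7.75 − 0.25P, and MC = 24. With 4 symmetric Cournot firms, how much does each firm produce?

q_i = 0.35

Inverting demand: P = 31 − 4Q.
Cournot with 4 identical firms: the symmetric best-response condition is 31 − 20q = 24. Each firm produces q = 0.35, total output Q = 1.4, price P = 25.4.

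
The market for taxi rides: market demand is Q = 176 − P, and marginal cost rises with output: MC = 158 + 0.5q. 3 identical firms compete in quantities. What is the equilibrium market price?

Inverting demand: P = 176 − Q.
With 3 symmetric Cournot firms, each firm's FOC gives 176 − 4q = 158 + 0.5q, so q = 4, Q = 3·4 = 12, and P = 164.

P = 164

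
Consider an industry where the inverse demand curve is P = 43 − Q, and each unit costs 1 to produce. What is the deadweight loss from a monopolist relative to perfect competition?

Competitive firms price at marginal cost: P = 1, giving Q = 42.
The monopolist equates marginal revenue to marginal cost: 43 − 2Q = 1, so Q = 21. From demand, P = 22.
DWL is the triangle between Q = 21 and Q = 42: ½·(42 − 21)·(22 − 1) = 220.5.

DWL = 220.5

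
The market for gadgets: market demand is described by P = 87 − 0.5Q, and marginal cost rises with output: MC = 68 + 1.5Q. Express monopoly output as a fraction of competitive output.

The monopolist equates marginal revenue to marginal cost: 87 − Q = 68 + 1.5Q, so Q = 7.6. From demand, P = 83.2.
Under competition P = MC: 87 − 0.5Q = 68 + 1.5Q ⇒ Q = 9.5, P = 82.25.
Ratio Q_m/Q_c = 7.6/9.5 = 0.8.

Q_m/Q_c = 0.8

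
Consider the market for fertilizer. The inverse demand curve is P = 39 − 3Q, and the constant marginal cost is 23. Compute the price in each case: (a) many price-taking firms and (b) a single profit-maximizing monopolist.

Competition: P = 23; Monopoly: P = 31

Under competition P = MC = 23, so Q = (39 − 23)/3 = 16/3.
Monopoly sets MR = MC: 39 − 6Q = 23 ⇒ Q = 8/3, P = 39 − 3·8/3 = 31.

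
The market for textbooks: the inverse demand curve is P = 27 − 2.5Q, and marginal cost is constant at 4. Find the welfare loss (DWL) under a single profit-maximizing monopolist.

DWL = 26.45

Competitive firms price at marginal cost: P = 4, giving Q = 9.2.
The monopolist equates marginal revenue to marginal cost: 27 − 5Q = 4, so Q = 4.6. From demand, P = 15.5.
DWL is the triangle between Q = 4.6 and Q = 9.2: ½·(9.2 − 4.6)·(15.5 − 4) = 26.45.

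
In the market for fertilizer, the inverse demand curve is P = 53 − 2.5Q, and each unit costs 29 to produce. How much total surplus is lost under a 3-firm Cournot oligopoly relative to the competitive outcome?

Under competition P = MC = 29, so Q = (53 − 29)/2.5 = 9.6.
Cournot with 3 identical firms: the symmetric best-response condition is 53 − 10q = 29. Each firm produces q = 2.4, total output Q = 7.2, price P = 35.
DWL is the triangle between Q = 7.2 and Q = 9.6: ½·(9.6 − 7.2)·(35 − 29) = 7.2.

DWL = 7.2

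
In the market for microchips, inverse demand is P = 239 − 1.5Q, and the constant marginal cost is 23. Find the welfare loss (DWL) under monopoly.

Competitive firms price at marginal cost: P = 23, giving Q = 144.
A monopolist chooses Q where MR = MC. MR = 239 − 3Q; setting this equal to 23 gives Q = 72 and P = 131.
DWL is the triangle between Q = 72 and Q = 144: ½·(144 − 72)·(131 − 23) = 3888.

DWL = 3888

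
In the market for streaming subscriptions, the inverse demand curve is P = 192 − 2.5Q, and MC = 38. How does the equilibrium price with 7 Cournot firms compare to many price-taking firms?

Cournot with 7 identical firms: the symmetric best-response condition is 192 − 20q = 38. Each firm produces q = 7.7, total output Q = 53.9, price P = 57.25.
Competitive firms price at marginal cost: P = 38, giving Q = 61.6.

Cournot: P = 57.25; Competition: P = 38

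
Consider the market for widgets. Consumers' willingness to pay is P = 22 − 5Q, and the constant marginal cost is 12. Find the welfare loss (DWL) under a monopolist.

DWL = 2.5

Under competition P = MC = 12, so Q = (22 − 12)/5 = 2.
A monopolist chooses Q where MR = MC. MR = 22 − 10Q; setting this equal to 12 gives Q = 1 and P = 17.
DWL is the triangle between Q = 1 and Q = 2: ½·(2 − 1)·(17 − 12) = 2.5.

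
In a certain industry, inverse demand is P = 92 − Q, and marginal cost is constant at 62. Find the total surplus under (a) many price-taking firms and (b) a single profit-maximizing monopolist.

Perfect competition: P = MC = 62, so 92 − Q = 62 and Q = 30.
CS = ½·(92 − 62)·30 = 450; PS = (62 − 62)·30 = 0; TS = 450.
A monopolist chooses Q where MR = MC. MR = 92 − 2Q; setting this equal to 62 gives Q = 15 and P = 77.
CS = ½·(92 − 77)·15 = 112.5; PS = (77 − 62)·15 = 225; TS = 337.5.

Competition: TS = 450; Monopoly: TS = 337.5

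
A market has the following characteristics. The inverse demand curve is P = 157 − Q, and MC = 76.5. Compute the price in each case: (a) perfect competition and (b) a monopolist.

Competitive firms price at marginal cost: P = 76.5, giving Q = 80.5.
The monopolist equates marginal revenue to marginal cost: 157 − 2Q = 76.5, so Q = 40.25. From demand, P = 116.75.

Competition: P = 76.5; Monopoly: P = 116.75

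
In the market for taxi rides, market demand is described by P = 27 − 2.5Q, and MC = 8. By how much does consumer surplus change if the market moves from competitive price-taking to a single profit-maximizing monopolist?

Competitive firms price at marginal cost: P = 8, giving Q = 7.6.
CS = ½·(27 − 8)·7.6 = 72.2.
Monopoly sets MR = MC: 27 − 5Q = 8 ⇒ Q = 3.8, P = 27 − 2.5·3.8 = 17.5.
CS = ½·(27 − 17.5)·3.8 = 18.05.
Change in consumer surplus: 18.05 − 72.2 = −54.15.

CS falls by 54.15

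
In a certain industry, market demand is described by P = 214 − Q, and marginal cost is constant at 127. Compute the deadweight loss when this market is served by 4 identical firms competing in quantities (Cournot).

DWL = 151.38

Perfect competition: P = MC = 127, so 214 − Q = 127 and Q = 87.
Cournot with 4 identical firms: the symmetric best-response condition is 214 − 5q = 127. Each firm produces q = 17.4, total output Q = 69.6, price P = 144.4.
DWL is the triangle between Q = 69.6 and Q = 87: ½·(87 − 69.6)·(144.4 − 127) = 151.38.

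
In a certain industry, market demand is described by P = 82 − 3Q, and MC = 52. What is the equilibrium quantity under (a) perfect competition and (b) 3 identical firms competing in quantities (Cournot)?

Competitive firms price at marginal cost: P = 52, giving Q = 10.
In a 3-firm Cournot equilibrium, symmetry and the first-order condition give q = (82 − 52)/(12) = 2.5. So Q = 7.5 and P = 59.5.

Competition: Q = 10; Cournot: Q = 7.5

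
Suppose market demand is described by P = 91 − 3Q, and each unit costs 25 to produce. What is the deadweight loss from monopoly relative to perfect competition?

Perfect competition: P = MC = 25, so 91 − 3Q = 25 and Q = 22.
The monopolist equates marginal revenue to marginal cost: 91 − 6Q = 25, so Q = 11. From demand, P = 58.
DWL is the triangle between Q = 11 and Q = 22: ½·(22 − 11)·(58 − 25) = 181.5.

DWL = 181.5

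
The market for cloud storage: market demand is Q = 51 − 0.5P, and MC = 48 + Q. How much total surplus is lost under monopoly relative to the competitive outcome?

DWL = 77.76

Inverting demand: P = 102 − 2Q.
Under competition P = MC: 102 − 2Q = 48 + Q ⇒ Q = 18, P = 66.
The monopolist equates marginal revenue to marginal cost: 102 − 4Q = 48 + Q, so Q = 10.8. From demand, P = 80.4.
CS = ½·(102 − 66)·18 = 324; PS = (66·18 − 48·18 − ½·1·18²) = 162; TS = 486.
CS = ½·(102 − 80.4)·10.8 = 116.64; PS = (80.4·10.8 − 48·10.8 − ½·1·10.8²) = 291.6; TS = 408.24.
DWL = 486 − 408.24 = 77.76.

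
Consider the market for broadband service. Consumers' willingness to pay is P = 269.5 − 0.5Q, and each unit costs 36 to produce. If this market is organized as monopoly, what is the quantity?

Q = 233.5

The monopolist equates marginal revenue to marginal cost: 269.5 − Q = 36, so Q = 233.5. From demand, P = 152.75.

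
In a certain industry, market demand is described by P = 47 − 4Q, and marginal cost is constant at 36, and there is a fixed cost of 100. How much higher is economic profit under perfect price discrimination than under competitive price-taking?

π rises by 15.125

Competitive firms price at marginal cost: P = 36, giving Q = 2.75.
Profit = (36 − 36)·2.75 − 100 = −100.
With perfect price discrimination, output is the efficient level Q = 2.75 (where demand meets MC), but every buyer pays their willingness to pay: CS = 0 and PS = total surplus.
PS equals the full surplus area, 15.125. Profit = 15.125 − 100 = −84.875.
Change in economic profit: −84.875 − −100 = 15.125.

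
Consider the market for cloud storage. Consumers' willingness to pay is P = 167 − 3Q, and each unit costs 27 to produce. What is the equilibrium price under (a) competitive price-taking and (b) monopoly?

Competition: P = 27; Monopoly: P = 97

Competitive firms price at marginal cost: P = 27, giving Q = 140/3.
Monopoly sets MR = MC: 167 − 6Q = 27 ⇒ Q = 70/3, P = 167 − 3·70/3 = 97.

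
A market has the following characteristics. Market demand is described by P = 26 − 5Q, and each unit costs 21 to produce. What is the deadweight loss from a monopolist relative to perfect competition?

DWL = 0.625

Under competition P = MC = 21, so Q = (26 − 21)/5 = 1.
The monopolist equates marginal revenue to marginal cost: 26 − 10Q = 21, so Q = 0.5. From demand, P = 23.5.
DWL is the triangle between Q = 0.5 and Q = 1: ½·(1 − 0.5)·(23.5 − 21) = 0.625.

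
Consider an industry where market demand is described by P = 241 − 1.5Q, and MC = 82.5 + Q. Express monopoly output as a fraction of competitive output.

Q_m/Q_c = 0.625

A monopolist chooses Q where MR = MC. MR = 241 − 3Q; setting this equal to 82.5 + Q gives Q = 39.625 and P = 2905/16.
Under competition P = MC: 241 − 1.5Q = 82.5 + Q ⇒ Q = 63.4, P = 145.9.
Ratio Q_m/Q_c = 39.625/63.4 = 0.625.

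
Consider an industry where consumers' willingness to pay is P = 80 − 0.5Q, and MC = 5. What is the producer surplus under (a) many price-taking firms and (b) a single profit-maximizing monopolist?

Under competition P = MC = 5, so Q = (80 − 5)/0.5 = 150.
PS = (5 − 5)·150 = 0.
The monopolist equates marginal revenue to marginal cost: 80 − Q = 5, so Q = 75. From demand, P = 42.5.
PS = (42.5 − 5)·75 = 2812.5.

Competition: PS = 0; Monopoly: PS = 2812.5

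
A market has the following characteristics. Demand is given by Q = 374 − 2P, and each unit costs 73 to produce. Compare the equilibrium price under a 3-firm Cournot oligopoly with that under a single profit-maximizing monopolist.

Cournot: P = 101.5; Monopoly: P = 130

Inverting demand: P = 187 − 0.5Q.
Cournot with 3 identical firms: the symmetric best-response condition is 187 − 2q = 73. Each firm produces q = 57, total output Q = 171, price P = 101.5.
A monopolist chooses Q where MR = MC. MR = 187 − Q; setting this equal to 73 gives Q = 114 and P = 130.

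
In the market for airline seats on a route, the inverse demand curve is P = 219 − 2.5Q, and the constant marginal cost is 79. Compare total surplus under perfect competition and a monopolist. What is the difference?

Under competition P = MC = 79, so Q = (219 − 79)/2.5 = 56.
CS = ½·(219 − 79)·56 = 3920; PS = (79 − 79)·56 = 0; TS = 3920.
Monopoly sets MR = MC: 219 − 5Q = 79 ⇒ Q = 28, P = 219 − 2.5·28 = 149.
CS = ½·(219 − 149)·28 = 980; PS = (149 − 79)·28 = 1960; TS = 2940.
Change in total surplus: 2940 − 3920 = −980.

Total surplus falls by 980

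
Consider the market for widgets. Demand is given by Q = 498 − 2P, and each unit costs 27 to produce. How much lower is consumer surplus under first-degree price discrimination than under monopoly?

Inverting demand: P = 249 − 0.5Q.
Monopoly sets MR = MC: 249 − Q = 27 ⇒ Q = 222, P = 249 − 0.5·222 = 138.
CS = ½·(249 − 138)·222 = 12321.
With perfect price discrimination, output is the efficient level Q = 444 (where demand meets MC), but every buyer pays their willingness to pay: CS = 0 and PS = total surplus.
CS = 0.
Change in consumer surplus: 0 − 12321 = −12321.

Consumer surplus falls by 12321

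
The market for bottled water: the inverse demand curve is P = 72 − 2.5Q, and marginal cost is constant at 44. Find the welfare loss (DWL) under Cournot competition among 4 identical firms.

Competitive firms price at marginal cost: P = 44, giving Q = 11.2.
In a 4-firm Cournot equilibrium, symmetry and the first-order condition give q = (72 − 44)/(12.5) = 2.24. So Q = 8.96 and P = 49.6.
DWL is the triangle between Q = 8.96 and Q = 11.2: ½·(11.2 − 8.96)·(49.6 − 44) = 6.272.

DWL = 6.272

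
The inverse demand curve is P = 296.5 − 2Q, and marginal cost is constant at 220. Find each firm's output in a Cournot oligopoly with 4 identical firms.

Cournot with 4 identical firms: the symmetric best-response condition is 296.5 − 10q = 220. Each firm produces q = 7.65, total output Q = 30.6, price P = 235.3.

q_i = 7.65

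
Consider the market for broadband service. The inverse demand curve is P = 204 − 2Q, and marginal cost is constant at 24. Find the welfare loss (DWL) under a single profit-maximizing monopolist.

Competitive firms price at marginal cost: P = 24, giving Q = 90.
Monopoly sets MR = MC: 204 − 4Q = 24 ⇒ Q = 45, P = 204 − 2·45 = 114.
DWL is the triangle between Q = 45 and Q = 90: ½·(90 − 45)·(114 − 24) = 2025.

DWL = 2025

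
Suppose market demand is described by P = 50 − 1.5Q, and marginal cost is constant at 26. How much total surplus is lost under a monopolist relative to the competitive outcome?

DWL = 48

Perfect competition: P = MC = 26, so 50 − 1.5Q = 26 and Q = 16.
Monopoly sets MR = MC: 50 − 3Q = 26 ⇒ Q = 8, P = 50 − 1.5·8 = 38.
DWL is the triangle between Q = 8 and Q = 16: ½·(16 − 8)·(38 − 26) = 48.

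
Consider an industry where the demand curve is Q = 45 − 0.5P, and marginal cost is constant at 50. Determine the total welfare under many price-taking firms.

TS = 400

Inverting demand: P = 90 − 2Q.
Perfect competition: P = MC = 50, so 90 − 2Q = 50 and Q = 20.
CS = ½·(90 − 50)·20 = 400; PS = (50 − 50)·20 = 0; TS = 400.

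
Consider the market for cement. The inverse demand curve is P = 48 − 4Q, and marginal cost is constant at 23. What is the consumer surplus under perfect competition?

CS = 78.125

Perfect competition: P = MC = 23, so 48 − 4Q = 23 and Q = 6.25.
CS = ½·(48 − 23)·6.25 = 78.125.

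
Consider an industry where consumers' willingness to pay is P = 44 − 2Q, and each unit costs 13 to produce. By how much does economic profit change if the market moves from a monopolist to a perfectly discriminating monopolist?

Economic profit rises by 120.125

The monopolist equates marginal revenue to marginal cost: 44 − 4Q = 13, so Q = 7.75. From demand, P = 28.5.
Profit = (28.5 − 13)·7.75 = 120.125.
A perfectly discriminating monopolist sells every unit with P(Q) ≥ MC(Q), so output equals the competitive quantity Q = 15.5. Each buyer pays their reservation price, so CS = 0 and the firm captures all surplus.
PS equals the full surplus area, 240.25. Profit = 240.25 = 240.25.
Change in economic profit: 240.25 − 120.125 = 120.125.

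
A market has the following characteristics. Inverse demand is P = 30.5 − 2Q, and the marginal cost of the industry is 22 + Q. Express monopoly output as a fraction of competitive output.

Q_m/Q_c = 0.6

A monopolist chooses Q where MR = MC. MR = 30.5 − 4Q; setting this equal to 22 + Q gives Q = 1.7 and P = 27.1.
Under competition P = MC: 30.5 − 2Q = 22 + Q ⇒ Q = 17/6, P = 149/6.
Ratio Q_m/Q_c = 1.7/(17/6) = 0.6.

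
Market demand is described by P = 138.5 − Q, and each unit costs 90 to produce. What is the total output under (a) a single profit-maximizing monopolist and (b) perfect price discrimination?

Monopoly: Q = 24.25; Perfect PD: Q = 48.5

Monopoly sets MR = MC: 138.5 − 2Q = 90 ⇒ Q = 24.25, P = 138.5 − 24.25 = 114.25.
A perfectly discriminating monopolist sells every unit with P(Q) ≥ MC(Q), so output equals the competitive quantity Q = 48.5. Each buyer pays their reservation price, so CS = 0 and the firm captures all surplus.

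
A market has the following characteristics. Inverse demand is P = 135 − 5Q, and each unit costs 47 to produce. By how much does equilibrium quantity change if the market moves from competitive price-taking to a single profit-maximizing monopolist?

Under competition P = MC = 47, so Q = (135 − 47)/5 = 17.6.
Monopoly sets MR = MC: 135 − 10Q = 47 ⇒ Q = 8.8, P = 135 − 5·8.8 = 91.
Change in equilibrium quantity: 8.8 − 17.6 = −8.8.

Equilibrium quantity falls by 8.8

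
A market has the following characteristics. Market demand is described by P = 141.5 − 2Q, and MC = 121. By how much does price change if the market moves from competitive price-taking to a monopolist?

Price rises by 10.25

Under competition P = MC = 121, so Q = (141.5 − 121)/2 = 10.25.
A monopolist chooses Q where MR = MC. MR = 141.5 − 4Q; setting this equal to 121 gives Q = 5.125 and P = 131.25.
Change in price: 131.25 − 121 = 10.25.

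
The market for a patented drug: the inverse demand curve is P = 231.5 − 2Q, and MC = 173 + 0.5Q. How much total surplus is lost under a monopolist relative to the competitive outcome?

DWL = 135.2

Under competition P = MC: 231.5 − 2Q = 173 + 0.5Q ⇒ Q = 23.4, P = 184.7.
The monopolist equates marginal revenue to marginal cost: 231.5 − 4Q = 173 + 0.5Q, so Q = 13. From demand, P = 205.5.
CS = ½·(231.5 − 184.7)·23.4 = 547.56; PS = (184.7·23.4 − 173·23.4 − ½·0.5·23.4²) = 136.89; TS = 684.45.
CS = ½·(231.5 − 205.5)·13 = 169; PS = (205.5·13 − 173·13 − ½·0.5·13²) = 380.25; TS = 549.25.
DWL = 684.45 − 549.25 = 135.2.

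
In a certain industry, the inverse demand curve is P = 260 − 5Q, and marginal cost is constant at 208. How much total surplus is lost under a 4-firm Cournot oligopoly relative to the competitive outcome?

DWL = 10.816

Perfect competition: P = MC = 208, so 260 − 5Q = 208 and Q = 10.4.
In a 4-firm Cournot equilibrium, symmetry and the first-order condition give q = (260 − 208)/(25) = 2.08. So Q = 8.32 and P = 218.4.
DWL is the triangle between Q = 8.32 and Q = 10.4: ½·(10.4 − 8.32)·(218.4 − 208) = 10.816.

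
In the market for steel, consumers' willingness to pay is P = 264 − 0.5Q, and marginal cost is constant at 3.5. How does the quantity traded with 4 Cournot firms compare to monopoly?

Cournot with 4 identical firms: the symmetric best-response condition is 264 − 2.5q = 3.5. Each firm produces q = 104.2, total output Q = 416.8, price P = 55.6.
Monopoly sets MR = MC: 264 − Q = 3.5 ⇒ Q = 260.5, P = 264 − 0.5·260.5 = 133.75.

Cournot: Q = 416.8; Monopoly: Q = 260.5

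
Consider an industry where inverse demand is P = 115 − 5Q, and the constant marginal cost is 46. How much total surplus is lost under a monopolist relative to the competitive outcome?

DWL = 119.025

Under competition P = MC = 46, so Q = (115 − 46)/5 = 13.8.
The monopolist equates marginal revenue to marginal cost: 115 − 10Q = 46, so Q = 6.9. From demand, P = 80.5.
DWL is the triangle between Q = 6.9 and Q = 13.8: ½·(13.8 − 6.9)·(80.5 − 46) = 119.025.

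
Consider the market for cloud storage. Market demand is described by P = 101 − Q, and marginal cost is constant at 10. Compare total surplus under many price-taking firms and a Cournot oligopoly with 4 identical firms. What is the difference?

Total surplus falls by 165.62

Under competition P = MC = 10, so Q = (101 − 10)/1 = 91.
CS = ½·(101 − 10)·91 = 4140.5; PS = (10 − 10)·91 = 0; TS = 4140.5.
With 4 symmetric Cournot firms, each firm's FOC gives 101 − 5q = 10, so q = 18.2, Q = 4·18.2 = 72.8, and P = 28.2.
CS = ½·(101 − 28.2)·72.8 = 2649.92; PS = (28.2 − 10)·72.8 = 1324.96; TS = 3974.88.
Change in total surplus: 3974.88 − 4140.5 = −165.62.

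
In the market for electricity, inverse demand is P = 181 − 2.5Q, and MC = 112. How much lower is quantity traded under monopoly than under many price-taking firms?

Q falls by 13.8

Competitive firms price at marginal cost: P = 112, giving Q = 27.6.
Monopoly sets MR = MC: 181 − 5Q = 112 ⇒ Q = 13.8, P = 181 − 2.5·13.8 = 146.5.
Change in quantity traded: 13.8 − 27.6 = −13.8.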